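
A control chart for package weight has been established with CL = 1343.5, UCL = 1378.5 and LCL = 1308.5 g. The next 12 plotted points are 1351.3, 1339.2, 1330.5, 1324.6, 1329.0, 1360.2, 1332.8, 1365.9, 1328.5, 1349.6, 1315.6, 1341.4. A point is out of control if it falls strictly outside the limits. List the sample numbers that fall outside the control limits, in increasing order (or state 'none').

none

All 12 points lie within [1308.5, 1378.5].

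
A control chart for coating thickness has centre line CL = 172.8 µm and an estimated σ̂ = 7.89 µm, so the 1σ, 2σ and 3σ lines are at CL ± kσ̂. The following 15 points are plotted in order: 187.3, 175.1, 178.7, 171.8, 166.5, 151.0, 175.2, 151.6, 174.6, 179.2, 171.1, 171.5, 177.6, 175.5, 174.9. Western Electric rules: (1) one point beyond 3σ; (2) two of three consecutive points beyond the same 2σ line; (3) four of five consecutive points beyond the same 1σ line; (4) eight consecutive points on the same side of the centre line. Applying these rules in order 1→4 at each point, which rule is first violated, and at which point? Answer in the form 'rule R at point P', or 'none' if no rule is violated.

rule 2 at point 8

Zone of each point (C = within 1σ̂, B = 1σ̂–2σ̂, A = 2σ̂–3σ̂, * = beyond 3σ̂; sign = side of CL): 1:+B, 2:+C, 3:+C, 4:-C, 5:-C, 6:-A, 7:+C, 8:-A, 9:+C, 10:+C, 11:-C, 12:-C, 13:+C, 14:+C, 15:+C
Rule 2 (two of three consecutive points beyond the same 2σ limit) is satisfied at point 8.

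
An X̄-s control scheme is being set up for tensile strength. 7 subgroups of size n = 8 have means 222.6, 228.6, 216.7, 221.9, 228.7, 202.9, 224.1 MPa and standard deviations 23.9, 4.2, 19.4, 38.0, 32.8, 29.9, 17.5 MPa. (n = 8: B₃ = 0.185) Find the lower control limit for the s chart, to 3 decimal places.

s̄ = (23.9 + 4.2 + 19.4 + 38.0 + 32.8 + 29.9 + 17.5) / 7 = 23.6714
LCL_s = B₃·s̄ = 0.185 × 23.6714 = 4.3792

4.379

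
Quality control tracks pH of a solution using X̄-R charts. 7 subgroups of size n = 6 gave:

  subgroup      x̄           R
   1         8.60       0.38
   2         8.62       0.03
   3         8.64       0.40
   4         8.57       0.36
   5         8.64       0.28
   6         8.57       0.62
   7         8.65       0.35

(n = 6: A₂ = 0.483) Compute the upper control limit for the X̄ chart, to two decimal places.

8.78

X̄̄ = (8.60 + 8.62 + 8.64 + 8.57 + 8.64 + 8.57 + 8.65) / 7 = 60.2900 / 7 = 8.6129
R̄ = (0.38 + 0.03 + 0.40 + 0.36 + 0.28 + 0.62 + 0.35) / 7 = 2.4200 / 7 = 0.3457
UCL = X̄̄ + A₂·R̄ = 8.6129 + 0.483 × 0.3457 = 8.7798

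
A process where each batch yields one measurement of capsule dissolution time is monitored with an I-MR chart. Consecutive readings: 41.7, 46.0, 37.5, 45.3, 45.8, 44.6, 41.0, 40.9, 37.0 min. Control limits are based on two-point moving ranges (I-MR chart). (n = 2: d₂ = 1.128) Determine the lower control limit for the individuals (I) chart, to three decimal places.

32.260

X̄ = (41.7 + 46.0 + 37.5 + 45.3 + 45.8 + 44.6 + 41.0 + 40.9 + 37.0) / 9 = 42.2000
Moving ranges: 4.3, 8.5, 7.8, 0.5, 1.2, 3.6, 0.1, 3.9; M̄R̄ = 29.9000 / 8 = 3.7375
LCL = X̄ − 3·M̄R̄/d₂ = 42.2000 − 3 × 3.7375 / 1.128 = 32.2598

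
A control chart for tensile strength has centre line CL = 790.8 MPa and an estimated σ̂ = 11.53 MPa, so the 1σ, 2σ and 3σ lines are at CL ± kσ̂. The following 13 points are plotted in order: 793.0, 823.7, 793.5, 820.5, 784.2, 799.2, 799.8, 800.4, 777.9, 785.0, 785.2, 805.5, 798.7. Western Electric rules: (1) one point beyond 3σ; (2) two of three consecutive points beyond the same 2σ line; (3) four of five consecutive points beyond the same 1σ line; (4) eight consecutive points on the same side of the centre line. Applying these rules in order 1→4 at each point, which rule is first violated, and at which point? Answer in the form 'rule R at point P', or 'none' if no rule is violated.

Zone of each point (C = within 1σ̂, B = 1σ̂–2σ̂, A = 2σ̂–3σ̂, * = beyond 3σ̂; sign = side of CL): 1:+C, 2:+A, 3:+C, 4:+A, 5:-C, 6:+C, 7:+C, 8:+C, 9:-B, 10:-C, 11:-C, 12:+B, 13:+C
Rule 2 (two of three consecutive points beyond the same 2σ limit) is satisfied at point 4.

rule 2 at point 4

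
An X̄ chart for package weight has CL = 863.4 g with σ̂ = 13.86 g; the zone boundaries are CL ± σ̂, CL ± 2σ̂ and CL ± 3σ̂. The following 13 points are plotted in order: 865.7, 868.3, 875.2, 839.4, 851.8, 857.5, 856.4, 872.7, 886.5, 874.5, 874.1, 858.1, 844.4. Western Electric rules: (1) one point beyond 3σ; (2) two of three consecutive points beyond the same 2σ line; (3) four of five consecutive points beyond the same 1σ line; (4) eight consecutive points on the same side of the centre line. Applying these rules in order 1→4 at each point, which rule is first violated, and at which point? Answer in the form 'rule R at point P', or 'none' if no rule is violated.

none

Zone of each point (C = within 1σ̂, B = 1σ̂–2σ̂, A = 2σ̂–3σ̂, * = beyond 3σ̂; sign = side of CL): 1:+C, 2:+C, 3:+C, 4:-B, 5:-C, 6:-C, 7:-C, 8:+C, 9:+B, 10:+C, 11:+C, 12:-C, 13:-B
No rule fires across all 13 points.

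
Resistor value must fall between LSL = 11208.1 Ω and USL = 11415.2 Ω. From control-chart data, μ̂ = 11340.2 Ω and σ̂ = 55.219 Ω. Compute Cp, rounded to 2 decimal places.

Cp = (USL − LSL) / (6σ̂) = (11415.2 − 11208.1) / (6 × 55.219) = 207.1000 / 331.3140 = 0.6251

0.63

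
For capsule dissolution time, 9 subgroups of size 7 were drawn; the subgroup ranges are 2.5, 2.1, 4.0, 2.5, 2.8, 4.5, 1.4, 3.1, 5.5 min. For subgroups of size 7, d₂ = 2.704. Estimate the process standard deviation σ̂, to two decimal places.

R̄ = (2.5 + 2.1 + 4.0 + 2.5 + 2.8 + 4.5 + 1.4 + 3.1 + 5.5) / 9 = 3.1556
σ̂ = R̄ / d₂ = 3.1556 / 2.704 = 1.1670

1.17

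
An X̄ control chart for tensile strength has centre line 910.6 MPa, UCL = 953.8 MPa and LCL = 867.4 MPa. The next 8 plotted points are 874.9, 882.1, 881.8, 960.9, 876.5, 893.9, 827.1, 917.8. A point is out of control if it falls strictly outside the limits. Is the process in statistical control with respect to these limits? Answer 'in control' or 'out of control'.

Compare each point to [867.4, 953.8]: sample 4 = 960.9 > UCL; sample 7 = 827.1 < LCL.

out of control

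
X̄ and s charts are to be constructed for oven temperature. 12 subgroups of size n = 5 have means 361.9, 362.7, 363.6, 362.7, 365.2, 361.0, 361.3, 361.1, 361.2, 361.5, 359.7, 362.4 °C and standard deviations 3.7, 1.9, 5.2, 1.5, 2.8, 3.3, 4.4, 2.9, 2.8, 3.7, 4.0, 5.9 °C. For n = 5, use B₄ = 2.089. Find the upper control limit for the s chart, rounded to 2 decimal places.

s̄ = (3.7 + 1.9 + 5.2 + 1.5 + 2.8 + 3.3 + 4.4 + 2.9 + 2.8 + 3.7 + 4.0 + 5.9) / 12 = 3.5083
UCL_s = B₄·s̄ = 2.089 × 3.5083 = 7.3289

7.33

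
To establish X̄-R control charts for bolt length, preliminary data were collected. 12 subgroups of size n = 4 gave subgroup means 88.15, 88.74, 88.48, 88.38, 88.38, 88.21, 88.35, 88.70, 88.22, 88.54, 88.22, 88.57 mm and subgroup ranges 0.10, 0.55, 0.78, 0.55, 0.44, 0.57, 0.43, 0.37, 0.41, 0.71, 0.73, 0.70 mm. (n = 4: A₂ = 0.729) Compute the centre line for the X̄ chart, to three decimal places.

88.412

X̄̄ = (88.15 + 88.74 + 88.48 + 88.38 + 88.38 + 88.21 + 88.35 + 88.70 + 88.22 + 88.54 + 88.22 + 88.57) / 12 = 1060.9400 / 12 = 88.4117
CL = X̄̄ = 88.4117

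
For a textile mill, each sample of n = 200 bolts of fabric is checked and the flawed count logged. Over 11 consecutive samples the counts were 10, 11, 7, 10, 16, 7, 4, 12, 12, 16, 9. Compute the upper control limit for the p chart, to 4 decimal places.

p̄ = Σdᵢ / (k·n) = 114 / (11 × 200) = 0.05182
UCL = p̄ + 3·√(p̄(1−p̄)/n) = 0.05182 + 3 × √(0.05182×0.94818/200) = 0.05182 + 3 × 0.01567 = 0.09884

0.0988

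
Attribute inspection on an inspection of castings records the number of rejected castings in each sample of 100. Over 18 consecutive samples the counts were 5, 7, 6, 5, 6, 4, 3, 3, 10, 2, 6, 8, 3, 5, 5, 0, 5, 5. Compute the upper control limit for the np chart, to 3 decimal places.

11.358

p̄ = Σdᵢ / (k·n) = 88 / (18 × 100) = 0.04889
UCL = np̄ + 3·√(np̄(1−p̄)) = 4.8889 + 3 × √(4.8889×0.95111) = 4.8889 + 3 × 2.1564 = 11.3580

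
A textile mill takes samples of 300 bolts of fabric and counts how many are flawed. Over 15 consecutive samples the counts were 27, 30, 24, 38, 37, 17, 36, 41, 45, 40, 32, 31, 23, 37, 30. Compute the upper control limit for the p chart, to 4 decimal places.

p̄ = Σdᵢ / (k·n) = 488 / (15 × 300) = 0.10844
UCL = p̄ + 3·√(p̄(1−p̄)/n) = 0.10844 + 3 × √(0.10844×0.89156/300) = 0.10844 + 3 × 0.01795 = 0.16230

0.1623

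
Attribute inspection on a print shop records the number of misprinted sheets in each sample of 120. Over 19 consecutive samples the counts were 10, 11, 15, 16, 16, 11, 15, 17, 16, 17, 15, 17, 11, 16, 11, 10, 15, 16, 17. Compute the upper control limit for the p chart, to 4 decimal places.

0.2081

p̄ = Σdᵢ / (k·n) = 272 / (19 × 120) = 0.11930
UCL = p̄ + 3·√(p̄(1−p̄)/n) = 0.11930 + 3 × √(0.11930×0.88070/120) = 0.11930 + 3 × 0.02959 = 0.20807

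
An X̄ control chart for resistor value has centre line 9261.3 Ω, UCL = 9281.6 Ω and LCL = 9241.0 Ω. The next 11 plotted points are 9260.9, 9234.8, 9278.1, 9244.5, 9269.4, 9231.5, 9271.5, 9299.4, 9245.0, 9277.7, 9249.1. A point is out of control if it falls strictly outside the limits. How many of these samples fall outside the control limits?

3

Compare each point to [9241.0, 9281.6]: sample 2 = 9234.8 < LCL; sample 6 = 9231.5 < LCL; sample 8 = 9299.4 > UCL.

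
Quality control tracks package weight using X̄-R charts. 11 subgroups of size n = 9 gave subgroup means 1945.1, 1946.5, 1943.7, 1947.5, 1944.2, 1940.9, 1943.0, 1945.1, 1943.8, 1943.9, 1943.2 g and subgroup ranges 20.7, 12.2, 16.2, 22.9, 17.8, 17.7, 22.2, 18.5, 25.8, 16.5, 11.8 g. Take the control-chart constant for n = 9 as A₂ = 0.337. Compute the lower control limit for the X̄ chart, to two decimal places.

X̄̄ = (1945.1 + 1946.5 + 1943.7 + 1947.5 + 1944.2 + 1940.9 + 1943.0 + 1945.1 + 1943.8 + 1943.9 + 1943.2) / 11 = 21386.9000 / 11 = 1944.2636
R̄ = (20.7 + 12.2 + 16.2 + 22.9 + 17.8 + 17.7 + 22.2 + 18.5 + 25.8 + 16.5 + 11.8) / 11 = 202.3000 / 11 = 18.3909
LCL = X̄̄ − A₂·R̄ = 1944.2636 − 0.337 × 18.3909 = 1938.0659

1938.07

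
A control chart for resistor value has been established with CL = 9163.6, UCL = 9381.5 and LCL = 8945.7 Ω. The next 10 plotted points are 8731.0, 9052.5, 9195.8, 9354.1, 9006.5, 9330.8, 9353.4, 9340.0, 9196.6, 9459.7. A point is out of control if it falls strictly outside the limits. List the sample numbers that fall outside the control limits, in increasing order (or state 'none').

1, 10

Compare each point to [8945.7, 9381.5]: sample 1 = 8731.0 < LCL; sample 10 = 9459.7 > UCL.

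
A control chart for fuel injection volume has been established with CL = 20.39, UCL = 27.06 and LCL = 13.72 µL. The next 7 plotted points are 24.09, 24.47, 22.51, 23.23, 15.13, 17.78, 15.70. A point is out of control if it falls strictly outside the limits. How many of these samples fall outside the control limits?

All 7 points lie within [13.72, 27.06].

0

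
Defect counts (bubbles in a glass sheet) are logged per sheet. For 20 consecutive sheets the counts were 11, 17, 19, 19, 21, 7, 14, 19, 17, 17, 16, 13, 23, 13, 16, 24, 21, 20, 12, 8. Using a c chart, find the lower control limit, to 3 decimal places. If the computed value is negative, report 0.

c̄ = (11 + 17 + 19 + 19 + 21 + 7 + 14 + 19 + 17 + 17 + 16 + 13 + 23 + 13 + 16 + 24 + 21 + 20 + 12 + 8) / 20 = 327 / 20 = 16.3500
LCL = c̄ − 3√c̄ = 16.3500 − 3 × 4.0435 = 4.2195

4.219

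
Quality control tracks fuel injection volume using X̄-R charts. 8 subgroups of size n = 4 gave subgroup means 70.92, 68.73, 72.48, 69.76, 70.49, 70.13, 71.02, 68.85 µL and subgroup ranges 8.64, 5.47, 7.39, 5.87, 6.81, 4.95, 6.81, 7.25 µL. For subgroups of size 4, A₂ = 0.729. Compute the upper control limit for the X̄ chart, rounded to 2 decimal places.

X̄̄ = (70.92 + 68.73 + 72.48 + 69.76 + 70.49 + 70.13 + 71.02 + 68.85) / 8 = 562.3800 / 8 = 70.2975
R̄ = (8.64 + 5.47 + 7.39 + 5.87 + 6.81 + 4.95 + 6.81 + 7.25) / 8 = 53.1900 / 8 = 6.6487
UCL = X̄̄ + A₂·R̄ = 70.2975 + 0.729 × 6.6487 = 75.1444

75.14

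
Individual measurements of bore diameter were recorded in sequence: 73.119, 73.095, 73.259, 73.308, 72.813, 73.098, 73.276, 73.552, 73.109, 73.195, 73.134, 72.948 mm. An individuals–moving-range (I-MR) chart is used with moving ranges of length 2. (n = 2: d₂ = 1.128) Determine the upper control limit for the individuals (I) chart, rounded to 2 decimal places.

X̄ = (73.119 + 73.095 + 73.259 + 73.308 + 72.813 + 73.098 + 73.276 + 73.552 + 73.109 + 73.195 + 73.134 + 72.948) / 12 = 73.1588
Moving ranges: 0.024, 0.164, 0.049, 0.495, 0.285, 0.178, 0.276, 0.443, 0.086, 0.061, 0.186; M̄R̄ = 2.2470 / 11 = 0.2043
UCL = X̄ + 3·M̄R̄/d₂ = 73.1588 + 3 × 0.2043 / 1.128 = 73.7021

73.70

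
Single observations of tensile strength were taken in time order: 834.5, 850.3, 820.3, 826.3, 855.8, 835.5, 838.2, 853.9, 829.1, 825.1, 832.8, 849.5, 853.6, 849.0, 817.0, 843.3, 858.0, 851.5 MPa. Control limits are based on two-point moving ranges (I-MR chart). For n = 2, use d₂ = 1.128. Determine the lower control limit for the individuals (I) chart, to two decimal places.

X̄ = (834.5 + 850.3 + 820.3 + 826.3 + 855.8 + 835.5 + 838.2 + 853.9 + 829.1 + 825.1 + 832.8 + 849.5 + 853.6 + 849.0 + 817.0 + 843.3 + 858.0 + 851.5) / 18 = 840.2056
Moving ranges: 15.8, 30.0, 6.0, 29.5, 20.3, 2.7, 15.7, 24.8, 4.0, 7.7, 16.7, 4.1, 4.6, 32.0, 26.3, 14.7, 6.5; M̄R̄ = 261.4000 / 17 = 15.3765
LCL = X̄ − 3·M̄R̄/d₂ = 840.2056 − 3 × 15.3765 / 1.128 = 799.3107

799.31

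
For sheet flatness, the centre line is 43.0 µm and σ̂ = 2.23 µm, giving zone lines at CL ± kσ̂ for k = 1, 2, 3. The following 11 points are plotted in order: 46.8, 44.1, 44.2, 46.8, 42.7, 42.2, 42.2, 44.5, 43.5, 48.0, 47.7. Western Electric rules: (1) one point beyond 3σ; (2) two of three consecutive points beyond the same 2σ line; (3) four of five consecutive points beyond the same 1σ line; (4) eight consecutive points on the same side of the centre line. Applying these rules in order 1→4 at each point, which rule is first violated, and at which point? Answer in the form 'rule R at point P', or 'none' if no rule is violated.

Zone of each point (C = within 1σ̂, B = 1σ̂–2σ̂, A = 2σ̂–3σ̂, * = beyond 3σ̂; sign = side of CL): 1:+B, 2:+C, 3:+C, 4:+B, 5:-C, 6:-C, 7:-C, 8:+C, 9:+C, 10:+A, 11:+A
Rule 2 (two of three consecutive points beyond the same 2σ limit) is satisfied at point 11.

rule 2 at point 11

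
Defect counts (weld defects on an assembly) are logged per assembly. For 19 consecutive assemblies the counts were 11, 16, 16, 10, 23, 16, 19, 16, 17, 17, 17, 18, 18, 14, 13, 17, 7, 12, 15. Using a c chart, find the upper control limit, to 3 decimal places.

c̄ = (11 + 16 + 16 + 10 + 23 + 16 + 19 + 16 + 17 + 17 + 17 + 18 + 18 + 14 + 13 + 17 + 7 + 12 + 15) / 19 = 292 / 19 = 15.3684
UCL = c̄ + 3√c̄ = 15.3684 + 3 × √15.3684 = 15.3684 + 3 × 3.9203 = 27.1292

27.129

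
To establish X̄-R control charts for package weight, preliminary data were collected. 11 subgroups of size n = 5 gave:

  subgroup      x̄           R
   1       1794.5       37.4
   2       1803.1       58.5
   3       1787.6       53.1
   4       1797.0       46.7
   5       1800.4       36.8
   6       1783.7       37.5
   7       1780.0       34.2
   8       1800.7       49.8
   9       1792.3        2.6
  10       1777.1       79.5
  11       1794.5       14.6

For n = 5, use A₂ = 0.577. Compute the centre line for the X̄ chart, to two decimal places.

X̄̄ = (1794.5 + 1803.1 + 1787.6 + 1797.0 + 1800.4 + 1783.7 + 1780.0 + 1800.7 + 1792.3 + 1777.1 + 1794.5) / 11 = 19710.9000 / 11 = 1791.9000
CL = X̄̄ = 1791.9000

1791.90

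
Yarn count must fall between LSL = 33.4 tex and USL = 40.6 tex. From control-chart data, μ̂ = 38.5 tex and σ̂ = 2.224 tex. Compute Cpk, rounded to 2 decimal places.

Cpu = (USL − μ̂) / (3σ̂) = (40.6 − 38.5) / (3 × 2.224) = 0.3147; Cpl = (μ̂ − LSL) / (3σ̂) = (38.5 − 33.4) / (3 × 2.224) = 0.7644; Cpk = min(Cpu, Cpl) = 0.3147

0.31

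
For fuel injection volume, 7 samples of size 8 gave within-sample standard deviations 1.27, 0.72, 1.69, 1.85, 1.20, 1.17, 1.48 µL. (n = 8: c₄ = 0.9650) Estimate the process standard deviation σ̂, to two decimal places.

1.39

s̄ = (1.27 + 0.72 + 1.69 + 1.85 + 1.20 + 1.17 + 1.48) / 7 = 1.3400
σ̂ = s̄ / c₄ = 1.3400 / 0.9650 = 1.3886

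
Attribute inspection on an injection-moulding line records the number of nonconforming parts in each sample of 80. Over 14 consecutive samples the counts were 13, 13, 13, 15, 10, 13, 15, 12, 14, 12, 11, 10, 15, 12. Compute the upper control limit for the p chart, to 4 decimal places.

p̄ = Σdᵢ / (k·n) = 178 / (14 × 80) = 0.15893
UCL = p̄ + 3·√(p̄(1−p̄)/n) = 0.15893 + 3 × √(0.15893×0.84107/80) = 0.15893 + 3 × 0.04088 = 0.28156

0.2816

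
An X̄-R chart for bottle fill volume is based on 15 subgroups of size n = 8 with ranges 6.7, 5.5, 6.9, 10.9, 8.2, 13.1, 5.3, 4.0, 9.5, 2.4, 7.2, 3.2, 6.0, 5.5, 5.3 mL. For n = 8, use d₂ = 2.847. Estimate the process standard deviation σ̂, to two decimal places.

2.33

R̄ = (6.7 + 5.5 + 6.9 + 10.9 + 8.2 + 13.1 + 5.3 + 4.0 + 9.5 + 2.4 + 7.2 + 3.2 + 6.0 + 5.5 + 5.3) / 15 = 6.6467
σ̂ = R̄ / d₂ = 6.6467 / 2.847 = 2.3346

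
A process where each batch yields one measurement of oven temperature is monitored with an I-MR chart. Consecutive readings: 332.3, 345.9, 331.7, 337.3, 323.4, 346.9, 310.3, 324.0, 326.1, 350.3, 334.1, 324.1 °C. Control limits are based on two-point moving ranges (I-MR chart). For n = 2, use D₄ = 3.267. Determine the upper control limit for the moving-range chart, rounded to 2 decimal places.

51.56

Moving ranges: 13.6, 14.2, 5.6, 13.9, 23.5, 36.6, 13.7, 2.1, 24.2, 16.2, 10.0; M̄R̄ = 173.6000 / 11 = 15.7818
UCL_MR = D₄·M̄R̄ = 3.267 × 15.7818 = 51.5592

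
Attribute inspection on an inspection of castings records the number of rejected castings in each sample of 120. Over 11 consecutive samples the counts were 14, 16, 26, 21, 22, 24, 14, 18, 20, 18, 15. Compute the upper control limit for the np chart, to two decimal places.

30.88

p̄ = Σdᵢ / (k·n) = 208 / (11 × 120) = 0.15758
UCL = np̄ + 3·√(np̄(1−p̄)) = 18.9091 + 3 × √(18.9091×0.84242) = 18.9091 + 3 × 3.9912 = 30.8826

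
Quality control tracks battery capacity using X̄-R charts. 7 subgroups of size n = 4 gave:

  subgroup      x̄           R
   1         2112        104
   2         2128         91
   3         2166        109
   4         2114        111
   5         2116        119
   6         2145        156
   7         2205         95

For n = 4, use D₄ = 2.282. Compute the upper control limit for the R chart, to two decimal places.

255.91

R̄ = (104 + 91 + 109 + 111 + 119 + 156 + 95) / 7 = 785.0000 / 7 = 112.1429
UCL_R = D₄·R̄ = 2.282 × 112.1429 = 255.9100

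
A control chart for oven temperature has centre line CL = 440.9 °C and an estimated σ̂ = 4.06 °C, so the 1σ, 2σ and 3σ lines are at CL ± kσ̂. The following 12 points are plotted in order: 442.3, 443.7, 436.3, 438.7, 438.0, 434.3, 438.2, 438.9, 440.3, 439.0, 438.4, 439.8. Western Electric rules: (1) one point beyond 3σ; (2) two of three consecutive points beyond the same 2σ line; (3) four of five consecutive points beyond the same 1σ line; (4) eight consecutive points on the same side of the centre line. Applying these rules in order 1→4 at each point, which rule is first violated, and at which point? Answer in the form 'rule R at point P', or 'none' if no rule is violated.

rule 4 at point 10

Zone of each point (C = within 1σ̂, B = 1σ̂–2σ̂, A = 2σ̂–3σ̂, * = beyond 3σ̂; sign = side of CL): 1:+C, 2:+C, 3:-B, 4:-C, 5:-C, 6:-B, 7:-C, 8:-C, 9:-C, 10:-C, 11:-C, 12:-C
Rule 4 (eight consecutive points on the same side of the centre line) is satisfied at point 10.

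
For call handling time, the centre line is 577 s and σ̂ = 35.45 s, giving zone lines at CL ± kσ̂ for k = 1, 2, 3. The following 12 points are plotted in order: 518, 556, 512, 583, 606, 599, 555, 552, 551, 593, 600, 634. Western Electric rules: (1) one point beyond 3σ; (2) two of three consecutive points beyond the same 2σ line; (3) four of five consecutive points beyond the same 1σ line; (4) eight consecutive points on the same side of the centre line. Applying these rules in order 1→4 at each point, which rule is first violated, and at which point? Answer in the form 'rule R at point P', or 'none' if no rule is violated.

none

Zone of each point (C = within 1σ̂, B = 1σ̂–2σ̂, A = 2σ̂–3σ̂, * = beyond 3σ̂; sign = side of CL): 1:-B, 2:-C, 3:-B, 4:+C, 5:+C, 6:+C, 7:-C, 8:-C, 9:-C, 10:+C, 11:+C, 12:+B
No rule fires across all 12 points.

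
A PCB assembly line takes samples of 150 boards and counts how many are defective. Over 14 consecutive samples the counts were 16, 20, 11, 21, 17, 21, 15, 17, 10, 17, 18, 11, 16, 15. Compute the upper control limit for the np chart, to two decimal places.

27.44

p̄ = Σdᵢ / (k·n) = 225 / (14 × 150) = 0.10714
UCL = np̄ + 3·√(np̄(1−p̄)) = 16.0714 + 3 × √(16.0714×0.89286) = 16.0714 + 3 × 3.7881 = 27.4356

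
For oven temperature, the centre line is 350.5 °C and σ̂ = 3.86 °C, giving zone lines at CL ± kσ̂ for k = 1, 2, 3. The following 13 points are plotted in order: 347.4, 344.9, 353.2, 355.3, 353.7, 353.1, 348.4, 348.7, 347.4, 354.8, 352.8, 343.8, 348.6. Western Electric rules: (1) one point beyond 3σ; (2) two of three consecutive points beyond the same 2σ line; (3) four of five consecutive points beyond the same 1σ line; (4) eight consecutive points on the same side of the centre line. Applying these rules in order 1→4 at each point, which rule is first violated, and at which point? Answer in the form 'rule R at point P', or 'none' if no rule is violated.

none

Zone of each point (C = within 1σ̂, B = 1σ̂–2σ̂, A = 2σ̂–3σ̂, * = beyond 3σ̂; sign = side of CL): 1:-C, 2:-B, 3:+C, 4:+B, 5:+C, 6:+C, 7:-C, 8:-C, 9:-C, 10:+B, 11:+C, 12:-B, 13:-C
No rule fires across all 13 points.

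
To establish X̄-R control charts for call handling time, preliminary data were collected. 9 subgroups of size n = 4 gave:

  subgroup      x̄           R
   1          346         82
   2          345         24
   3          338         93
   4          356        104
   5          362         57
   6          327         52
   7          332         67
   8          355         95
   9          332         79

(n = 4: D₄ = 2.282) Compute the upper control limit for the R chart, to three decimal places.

165.572

R̄ = (82 + 24 + 93 + 104 + 57 + 52 + 67 + 95 + 79) / 9 = 653.0000 / 9 = 72.5556
UCL_R = D₄·R̄ = 2.282 × 72.5556 = 165.5718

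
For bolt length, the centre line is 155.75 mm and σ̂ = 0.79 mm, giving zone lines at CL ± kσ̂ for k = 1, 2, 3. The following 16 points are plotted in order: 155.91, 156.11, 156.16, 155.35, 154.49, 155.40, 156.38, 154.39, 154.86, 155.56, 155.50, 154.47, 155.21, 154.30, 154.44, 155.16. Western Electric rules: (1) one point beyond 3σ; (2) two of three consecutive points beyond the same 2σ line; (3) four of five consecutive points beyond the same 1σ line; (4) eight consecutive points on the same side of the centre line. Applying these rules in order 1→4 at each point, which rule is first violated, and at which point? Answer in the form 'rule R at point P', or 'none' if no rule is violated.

Zone of each point (C = within 1σ̂, B = 1σ̂–2σ̂, A = 2σ̂–3σ̂, * = beyond 3σ̂; sign = side of CL): 1:+C, 2:+C, 3:+C, 4:-C, 5:-B, 6:-C, 7:+C, 8:-B, 9:-B, 10:-C, 11:-C, 12:-B, 13:-C, 14:-B, 15:-B, 16:-C
Rule 4 (eight consecutive points on the same side of the centre line) is satisfied at point 15.

rule 4 at point 15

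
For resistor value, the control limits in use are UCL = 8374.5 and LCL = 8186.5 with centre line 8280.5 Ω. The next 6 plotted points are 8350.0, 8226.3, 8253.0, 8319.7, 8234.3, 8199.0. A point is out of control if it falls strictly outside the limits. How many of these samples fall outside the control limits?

0

All 6 points lie within [8186.5, 8374.5].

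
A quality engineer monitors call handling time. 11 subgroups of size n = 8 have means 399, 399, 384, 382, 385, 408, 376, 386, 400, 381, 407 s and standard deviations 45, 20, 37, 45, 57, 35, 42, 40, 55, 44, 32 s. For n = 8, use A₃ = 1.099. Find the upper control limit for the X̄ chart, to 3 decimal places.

436.704

X̄̄ = (399 + 399 + 384 + 382 + 385 + 408 + 376 + 386 + 400 + 381 + 407) / 11 = 391.5455
s̄ = (45 + 20 + 37 + 45 + 57 + 35 + 42 + 40 + 55 + 44 + 32) / 11 = 41.0909
UCL = X̄̄ + A₃·s̄ = 391.5455 + 1.099 × 41.0909 = 436.7044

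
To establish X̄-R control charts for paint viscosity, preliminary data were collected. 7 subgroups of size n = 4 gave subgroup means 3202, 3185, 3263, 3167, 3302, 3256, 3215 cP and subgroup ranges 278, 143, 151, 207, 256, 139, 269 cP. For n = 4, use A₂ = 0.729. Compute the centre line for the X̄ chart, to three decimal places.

3227.143

X̄̄ = (3202 + 3185 + 3263 + 3167 + 3302 + 3256 + 3215) / 7 = 22590.0000 / 7 = 3227.1429
CL = X̄̄ = 3227.1429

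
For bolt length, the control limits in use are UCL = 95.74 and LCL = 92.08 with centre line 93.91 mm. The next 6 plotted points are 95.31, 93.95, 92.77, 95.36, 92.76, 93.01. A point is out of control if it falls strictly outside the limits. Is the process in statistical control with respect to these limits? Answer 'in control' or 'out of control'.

in control

All 6 points lie within [92.08, 95.74].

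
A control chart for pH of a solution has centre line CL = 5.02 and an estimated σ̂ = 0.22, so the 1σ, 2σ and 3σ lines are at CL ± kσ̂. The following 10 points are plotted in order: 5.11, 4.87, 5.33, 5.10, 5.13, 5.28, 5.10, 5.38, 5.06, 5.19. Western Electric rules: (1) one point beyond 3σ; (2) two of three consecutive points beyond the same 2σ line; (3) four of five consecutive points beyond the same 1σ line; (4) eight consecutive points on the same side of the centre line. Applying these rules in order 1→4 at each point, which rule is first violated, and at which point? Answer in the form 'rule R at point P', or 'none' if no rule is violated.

rule 4 at point 10

Zone of each point (C = within 1σ̂, B = 1σ̂–2σ̂, A = 2σ̂–3σ̂, * = beyond 3σ̂; sign = side of CL): 1:+C, 2:-C, 3:+B, 4:+C, 5:+C, 6:+B, 7:+C, 8:+B, 9:+C, 10:+C
Rule 4 (eight consecutive points on the same side of the centre line) is satisfied at point 10.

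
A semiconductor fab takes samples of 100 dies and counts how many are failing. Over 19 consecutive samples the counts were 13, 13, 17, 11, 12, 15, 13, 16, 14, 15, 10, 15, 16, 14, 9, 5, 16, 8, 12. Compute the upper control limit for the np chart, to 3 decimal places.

22.879

p̄ = Σdᵢ / (k·n) = 244 / (19 × 100) = 0.12842
UCL = np̄ + 3·√(np̄(1−p̄)) = 12.8421 + 3 × √(12.8421×0.87158) = 12.8421 + 3 × 3.3456 = 22.8788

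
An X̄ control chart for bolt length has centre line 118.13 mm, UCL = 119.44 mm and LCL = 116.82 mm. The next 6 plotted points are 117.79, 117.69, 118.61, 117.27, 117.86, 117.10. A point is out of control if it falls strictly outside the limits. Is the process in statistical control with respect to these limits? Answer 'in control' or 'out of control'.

All 6 points lie within [116.82, 119.44].

in control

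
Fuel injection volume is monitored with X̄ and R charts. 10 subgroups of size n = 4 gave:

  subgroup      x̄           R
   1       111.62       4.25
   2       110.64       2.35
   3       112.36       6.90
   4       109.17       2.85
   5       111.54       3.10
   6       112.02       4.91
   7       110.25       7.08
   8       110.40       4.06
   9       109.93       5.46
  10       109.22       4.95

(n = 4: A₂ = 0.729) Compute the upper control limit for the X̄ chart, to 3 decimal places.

X̄̄ = (111.62 + 110.64 + 112.36 + 109.17 + 111.54 + 112.02 + 110.25 + 110.40 + 109.93 + 109.22) / 10 = 1107.1500 / 10 = 110.7150
R̄ = (4.25 + 2.35 + 6.90 + 2.85 + 3.10 + 4.91 + 7.08 + 4.06 + 5.46 + 4.95) / 10 = 45.9100 / 10 = 4.5910
UCL = X̄̄ + A₂·R̄ = 110.7150 + 0.729 × 4.5910 = 114.0618

114.062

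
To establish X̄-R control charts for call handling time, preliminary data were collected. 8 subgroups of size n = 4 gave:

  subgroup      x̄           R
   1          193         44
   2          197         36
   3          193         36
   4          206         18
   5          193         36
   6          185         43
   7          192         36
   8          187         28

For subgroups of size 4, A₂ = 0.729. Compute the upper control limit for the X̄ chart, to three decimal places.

X̄̄ = (193 + 197 + 193 + 206 + 193 + 185 + 192 + 187) / 8 = 1546.0000 / 8 = 193.2500
R̄ = (44 + 36 + 36 + 18 + 36 + 43 + 36 + 28) / 8 = 277.0000 / 8 = 34.6250
UCL = X̄̄ + A₂·R̄ = 193.2500 + 0.729 × 34.6250 = 218.4916

218.492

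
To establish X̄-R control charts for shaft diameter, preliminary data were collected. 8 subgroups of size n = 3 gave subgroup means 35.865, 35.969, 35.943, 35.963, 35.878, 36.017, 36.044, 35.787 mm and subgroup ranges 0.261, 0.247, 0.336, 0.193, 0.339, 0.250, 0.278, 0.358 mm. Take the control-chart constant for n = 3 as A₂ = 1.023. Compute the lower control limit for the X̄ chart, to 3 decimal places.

35.644

X̄̄ = (35.865 + 35.969 + 35.943 + 35.963 + 35.878 + 36.017 + 36.044 + 35.787) / 8 = 287.4660 / 8 = 35.9333
R̄ = (0.261 + 0.247 + 0.336 + 0.193 + 0.339 + 0.250 + 0.278 + 0.358) / 8 = 2.2620 / 8 = 0.2828
LCL = X̄̄ − A₂·R̄ = 35.9333 − 1.023 × 0.2828 = 35.6440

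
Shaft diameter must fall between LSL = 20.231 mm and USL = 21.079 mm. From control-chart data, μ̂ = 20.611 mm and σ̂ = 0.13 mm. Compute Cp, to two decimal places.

1.09

Cp = (USL − LSL) / (6σ̂) = (21.079 − 20.231) / (6 × 0.13) = 0.8480 / 0.7800 = 1.0872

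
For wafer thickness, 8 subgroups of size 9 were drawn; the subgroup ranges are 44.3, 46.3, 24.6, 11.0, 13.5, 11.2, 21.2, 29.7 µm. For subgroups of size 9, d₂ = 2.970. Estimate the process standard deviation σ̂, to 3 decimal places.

R̄ = (44.3 + 46.3 + 24.6 + 11.0 + 13.5 + 11.2 + 21.2 + 29.7) / 8 = 25.2250
σ̂ = R̄ / d₂ = 25.2250 / 2.970 = 8.4933

8.493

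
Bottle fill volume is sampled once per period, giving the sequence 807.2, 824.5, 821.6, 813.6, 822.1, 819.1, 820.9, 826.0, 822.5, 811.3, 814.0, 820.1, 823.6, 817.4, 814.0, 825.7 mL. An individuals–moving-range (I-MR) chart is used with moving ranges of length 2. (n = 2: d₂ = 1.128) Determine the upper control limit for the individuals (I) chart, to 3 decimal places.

X̄ = (807.2 + 824.5 + 821.6 + 813.6 + 822.1 + 819.1 + 820.9 + 826.0 + 822.5 + 811.3 + 814.0 + 820.1 + 823.6 + 817.4 + 814.0 + 825.7) / 16 = 818.9750
Moving ranges: 17.3, 2.9, 8.0, 8.5, 3.0, 1.8, 5.1, 3.5, 11.2, 2.7, 6.1, 3.5, 6.2, 3.4, 11.7; M̄R̄ = 94.9000 / 15 = 6.3267
UCL = X̄ + 3·M̄R̄/d₂ = 818.9750 + 3 × 6.3267 / 1.128 = 835.8012

835.801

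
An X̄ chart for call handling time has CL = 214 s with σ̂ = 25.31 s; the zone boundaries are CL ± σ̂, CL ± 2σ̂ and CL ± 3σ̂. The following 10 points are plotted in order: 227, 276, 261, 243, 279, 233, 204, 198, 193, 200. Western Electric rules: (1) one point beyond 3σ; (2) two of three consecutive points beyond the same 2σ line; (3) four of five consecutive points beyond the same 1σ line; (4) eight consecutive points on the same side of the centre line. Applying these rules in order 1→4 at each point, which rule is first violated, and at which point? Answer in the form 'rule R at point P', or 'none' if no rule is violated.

rule 3 at point 5

Zone of each point (C = within 1σ̂, B = 1σ̂–2σ̂, A = 2σ̂–3σ̂, * = beyond 3σ̂; sign = side of CL): 1:+C, 2:+A, 3:+B, 4:+B, 5:+A, 6:+C, 7:-C, 8:-C, 9:-C, 10:-C
Rule 3 (four of five consecutive points beyond the same 1σ limit) is satisfied at point 5.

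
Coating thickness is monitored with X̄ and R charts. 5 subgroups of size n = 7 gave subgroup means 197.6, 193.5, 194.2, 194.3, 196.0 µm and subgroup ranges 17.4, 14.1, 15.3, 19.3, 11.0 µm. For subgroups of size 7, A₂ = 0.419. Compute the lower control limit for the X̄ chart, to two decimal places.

X̄̄ = (197.6 + 193.5 + 194.2 + 194.3 + 196.0) / 5 = 975.6000 / 5 = 195.1200
R̄ = (17.4 + 14.1 + 15.3 + 19.3 + 11.0) / 5 = 77.1000 / 5 = 15.4200
LCL = X̄̄ − A₂·R̄ = 195.1200 − 0.419 × 15.4200 = 188.6590

188.66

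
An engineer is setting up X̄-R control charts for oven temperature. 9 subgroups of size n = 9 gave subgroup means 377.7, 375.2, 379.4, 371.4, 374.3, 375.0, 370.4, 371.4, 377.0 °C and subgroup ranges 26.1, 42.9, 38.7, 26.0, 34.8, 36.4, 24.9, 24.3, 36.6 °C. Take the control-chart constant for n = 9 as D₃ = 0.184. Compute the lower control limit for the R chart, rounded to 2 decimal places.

5.94

R̄ = (26.1 + 42.9 + 38.7 + 26.0 + 34.8 + 36.4 + 24.9 + 24.3 + 36.6) / 9 = 290.7000 / 9 = 32.3000
LCL_R = D₃·R̄ = 0.184 × 32.3000 = 5.9432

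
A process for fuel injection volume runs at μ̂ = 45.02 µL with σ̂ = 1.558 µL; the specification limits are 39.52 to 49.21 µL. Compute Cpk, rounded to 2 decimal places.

Cpu = (USL − μ̂) / (3σ̂) = (49.21 − 45.02) / (3 × 1.558) = 0.8964; Cpl = (μ̂ − LSL) / (3σ̂) = (45.02 − 39.52) / (3 × 1.558) = 1.1767; Cpk = min(Cpu, Cpl) = 0.8964

0.90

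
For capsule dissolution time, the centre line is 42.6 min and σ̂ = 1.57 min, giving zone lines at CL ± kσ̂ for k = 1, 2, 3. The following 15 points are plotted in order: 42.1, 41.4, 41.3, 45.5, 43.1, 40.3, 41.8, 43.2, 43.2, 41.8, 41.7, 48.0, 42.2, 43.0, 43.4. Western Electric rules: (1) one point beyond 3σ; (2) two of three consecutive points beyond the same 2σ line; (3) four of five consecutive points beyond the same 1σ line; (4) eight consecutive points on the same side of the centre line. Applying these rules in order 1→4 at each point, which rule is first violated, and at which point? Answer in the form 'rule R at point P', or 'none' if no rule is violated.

Zone of each point (C = within 1σ̂, B = 1σ̂–2σ̂, A = 2σ̂–3σ̂, * = beyond 3σ̂; sign = side of CL): 1:-C, 2:-C, 3:-C, 4:+B, 5:+C, 6:-B, 7:-C, 8:+C, 9:+C, 10:-C, 11:-C, 12:+*, 13:-C, 14:+C, 15:+C
Rule 1 (one point beyond the 3σ limits) is satisfied at point 12.

rule 1 at point 12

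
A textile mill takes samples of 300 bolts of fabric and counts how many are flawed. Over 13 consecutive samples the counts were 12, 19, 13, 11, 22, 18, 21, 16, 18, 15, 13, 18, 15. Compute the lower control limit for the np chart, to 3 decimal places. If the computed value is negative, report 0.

4.476

p̄ = Σdᵢ / (k·n) = 211 / (13 × 300) = 0.05410
LCL = np̄ − 3·√(np̄(1−p̄)) = 16.2308 − 3 × 3.9182 = 4.4760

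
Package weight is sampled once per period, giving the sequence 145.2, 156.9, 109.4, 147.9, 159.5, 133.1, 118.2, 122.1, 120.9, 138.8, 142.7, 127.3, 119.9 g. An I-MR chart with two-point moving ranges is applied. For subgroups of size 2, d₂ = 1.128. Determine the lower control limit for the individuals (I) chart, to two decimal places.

89.60

X̄ = (145.2 + 156.9 + 109.4 + 147.9 + 159.5 + 133.1 + 118.2 + 122.1 + 120.9 + 138.8 + 142.7 + 127.3 + 119.9) / 13 = 133.9923
Moving ranges: 11.7, 47.5, 38.5, 11.6, 26.4, 14.9, 3.9, 1.2, 17.9, 3.9, 15.4, 7.4; M̄R̄ = 200.3000 / 12 = 16.6917
LCL = X̄ − 3·M̄R̄/d₂ = 133.9923 − 3 × 16.6917 / 1.128 = 89.5996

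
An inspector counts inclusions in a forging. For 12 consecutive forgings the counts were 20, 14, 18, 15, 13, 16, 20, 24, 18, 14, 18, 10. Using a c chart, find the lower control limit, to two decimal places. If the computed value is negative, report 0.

4.42

c̄ = (20 + 14 + 18 + 15 + 13 + 16 + 20 + 24 + 18 + 14 + 18 + 10) / 12 = 200 / 12 = 16.6667
LCL = c̄ − 3√c̄ = 16.6667 − 3 × 4.0825 = 4.4192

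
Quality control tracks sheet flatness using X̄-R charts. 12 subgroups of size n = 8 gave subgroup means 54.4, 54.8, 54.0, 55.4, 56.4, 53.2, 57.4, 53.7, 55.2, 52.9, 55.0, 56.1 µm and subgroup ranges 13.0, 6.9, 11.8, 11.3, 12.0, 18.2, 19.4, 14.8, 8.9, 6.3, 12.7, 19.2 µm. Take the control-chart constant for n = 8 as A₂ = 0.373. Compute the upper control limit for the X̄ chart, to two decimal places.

X̄̄ = (54.4 + 54.8 + 54.0 + 55.4 + 56.4 + 53.2 + 57.4 + 53.7 + 55.2 + 52.9 + 55.0 + 56.1) / 12 = 658.5000 / 12 = 54.8750
R̄ = (13.0 + 6.9 + 11.8 + 11.3 + 12.0 + 18.2 + 19.4 + 14.8 + 8.9 + 6.3 + 12.7 + 19.2) / 12 = 154.5000 / 12 = 12.8750
UCL = X̄̄ + A₂·R̄ = 54.8750 + 0.373 × 12.8750 = 59.6774

59.68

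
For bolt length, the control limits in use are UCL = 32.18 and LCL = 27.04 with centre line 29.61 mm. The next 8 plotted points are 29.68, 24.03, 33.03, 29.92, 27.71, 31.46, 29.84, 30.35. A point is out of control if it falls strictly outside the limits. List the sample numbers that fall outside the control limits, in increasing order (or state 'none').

Compare each point to [27.04, 32.18]: sample 2 = 24.03 < LCL; sample 3 = 33.03 > UCL.

2, 3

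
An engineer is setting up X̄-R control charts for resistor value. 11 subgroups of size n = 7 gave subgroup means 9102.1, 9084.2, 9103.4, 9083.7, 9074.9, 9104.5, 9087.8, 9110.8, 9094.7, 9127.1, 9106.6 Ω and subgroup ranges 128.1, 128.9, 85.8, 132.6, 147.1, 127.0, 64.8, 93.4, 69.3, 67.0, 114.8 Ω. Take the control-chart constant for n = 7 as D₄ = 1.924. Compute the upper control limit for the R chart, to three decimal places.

202.685

R̄ = (128.1 + 128.9 + 85.8 + 132.6 + 147.1 + 127.0 + 64.8 + 93.4 + 69.3 + 67.0 + 114.8) / 11 = 1158.8000 / 11 = 105.3455
UCL_R = D₄·R̄ = 1.924 × 105.3455 = 202.6847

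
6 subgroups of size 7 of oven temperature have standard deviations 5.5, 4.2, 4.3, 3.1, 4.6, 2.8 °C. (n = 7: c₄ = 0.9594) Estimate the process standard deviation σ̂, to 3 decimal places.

4.256

s̄ = (5.5 + 4.2 + 4.3 + 3.1 + 4.6 + 2.8) / 6 = 4.0833
σ̂ = s̄ / c₄ = 4.0833 / 0.9594 = 4.2561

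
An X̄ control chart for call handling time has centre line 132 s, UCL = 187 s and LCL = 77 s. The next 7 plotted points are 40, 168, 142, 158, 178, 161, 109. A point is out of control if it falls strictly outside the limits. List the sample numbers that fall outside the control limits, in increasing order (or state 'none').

Compare each point to [77, 187]: sample 1 = 40 < LCL.

1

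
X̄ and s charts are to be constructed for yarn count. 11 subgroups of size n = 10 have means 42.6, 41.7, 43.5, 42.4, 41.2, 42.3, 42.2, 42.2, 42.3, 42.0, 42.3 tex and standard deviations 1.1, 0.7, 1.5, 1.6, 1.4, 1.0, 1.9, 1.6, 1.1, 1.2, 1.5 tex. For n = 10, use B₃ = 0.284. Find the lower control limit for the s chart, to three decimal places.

0.377

s̄ = (1.1 + 0.7 + 1.5 + 1.6 + 1.4 + 1.0 + 1.9 + 1.6 + 1.1 + 1.2 + 1.5) / 11 = 1.3273
LCL_s = B₃·s̄ = 0.284 × 1.3273 = 0.3769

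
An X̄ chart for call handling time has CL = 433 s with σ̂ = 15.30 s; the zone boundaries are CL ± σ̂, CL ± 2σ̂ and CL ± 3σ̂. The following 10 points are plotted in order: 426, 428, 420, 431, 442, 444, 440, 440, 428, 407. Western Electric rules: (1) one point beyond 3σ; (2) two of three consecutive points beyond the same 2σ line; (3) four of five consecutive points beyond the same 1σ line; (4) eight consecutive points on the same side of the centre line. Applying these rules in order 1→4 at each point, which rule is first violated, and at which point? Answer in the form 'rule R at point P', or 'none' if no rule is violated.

Zone of each point (C = within 1σ̂, B = 1σ̂–2σ̂, A = 2σ̂–3σ̂, * = beyond 3σ̂; sign = side of CL): 1:-C, 2:-C, 3:-C, 4:-C, 5:+C, 6:+C, 7:+C, 8:+C, 9:-C, 10:-B
No rule fires across all 10 points.

none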